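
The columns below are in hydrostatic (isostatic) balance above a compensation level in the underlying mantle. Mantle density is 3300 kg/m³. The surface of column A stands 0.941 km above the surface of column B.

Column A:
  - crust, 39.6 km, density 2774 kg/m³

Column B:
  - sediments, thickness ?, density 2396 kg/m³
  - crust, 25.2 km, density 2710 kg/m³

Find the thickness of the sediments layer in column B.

3.16 km

Take the compensation level at the base of the deeper column (depth z_c below the surface of column A) and equate Σ ρ_i t_i down to z_c; mantle fills any gap and the z_c terms cancel.
Column A: 39.6×2774 + (z_c − 39.6)×3300
Column B: 0.941×0 + x×2396 + 25.2×2710 + (z_c − 0.941 − 25.2 − x)×3300
The z_c×3300 term appears on both sides and cancels. Collect the known terms of each column as K = Σ(ρt)_known − 3300 × (depth of known layers): K_A = 109850.4 − 3300×39.6 = −20829.6; K_B = 68292 − 3300×(0.941 + 25.2) = −17973.3.
Balance: K_A = K_B − x×(3300 − 2396), so x = (K_B − K_A)/(3300 − 2396) = 2856.3/904 = 3.16 km.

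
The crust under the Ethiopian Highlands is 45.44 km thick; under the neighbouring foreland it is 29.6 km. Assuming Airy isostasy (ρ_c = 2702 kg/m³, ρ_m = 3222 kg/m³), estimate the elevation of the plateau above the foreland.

2.56 km

Excess crust Δ = 45.44 km − 29.6 km = 15.84 km, split between elevation h and root r with h + r = Δ.
Airy balance ρ_c h = (ρ_m − ρ_c) r gives r = h ρ_c/(ρ_m − ρ_c), so h (1 + ρ_c/(ρ_m − ρ_c)) = Δ, i.e. h = Δ (ρ_m − ρ_c)/ρ_m.
h = 15.84 km × 520/3222 = 2.56 km.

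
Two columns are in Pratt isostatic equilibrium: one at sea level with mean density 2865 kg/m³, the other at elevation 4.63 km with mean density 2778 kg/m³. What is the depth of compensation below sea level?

148 km

ρ_ref D = ρ (D + h) → D (ρ_ref − ρ) = ρ h.
D = ρ h/(ρ_ref − ρ) = 2778 × 4.63 km/(2865 − 2778) = 148 km.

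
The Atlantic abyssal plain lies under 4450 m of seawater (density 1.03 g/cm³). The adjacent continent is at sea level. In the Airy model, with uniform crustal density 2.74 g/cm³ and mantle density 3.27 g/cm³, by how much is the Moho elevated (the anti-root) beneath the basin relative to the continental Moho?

14400 m

Balancing pressure at the compensation depth: replacing crust with seawater at the top is compensated by replacing crust with mantle at the base: d (ρ_c − ρ_w) = a (ρ_m − ρ_c).
a = d (ρ_c − ρ_w)/(ρ_m − ρ_c) = 4450 m × 1.71/0.53 = 14400 m.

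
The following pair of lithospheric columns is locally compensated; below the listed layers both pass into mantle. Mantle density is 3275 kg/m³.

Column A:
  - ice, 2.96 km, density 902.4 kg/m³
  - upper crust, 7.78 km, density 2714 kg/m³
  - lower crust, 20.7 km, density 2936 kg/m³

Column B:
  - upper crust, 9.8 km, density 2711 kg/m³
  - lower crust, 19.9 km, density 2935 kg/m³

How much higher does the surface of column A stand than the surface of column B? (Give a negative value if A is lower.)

1.87 km

For any compensation level in the mantle, the mantle terms cancel and isostasy reduces to e = (Σt_A − Σt_B) − (Σ(ρt)_A − Σ(ρt)_B) / ρ_m.
Σt_A = 31.44 km; Σt_B = 29.7 km; Σ(ρt)_A = 84561.224; Σ(ρt)_B = 84974.3 (in km·kg/m³).
e = (31.44 − 29.7) − (84561.224 − 84974.3) / 3275 = 1.87 km.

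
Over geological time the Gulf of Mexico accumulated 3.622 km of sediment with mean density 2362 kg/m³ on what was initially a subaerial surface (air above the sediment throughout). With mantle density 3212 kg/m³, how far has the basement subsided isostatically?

Subaerial load: s = t ρ_sed / ρ_m = 3.622 km × 2362/3212 = 2.66 km.

2.66 km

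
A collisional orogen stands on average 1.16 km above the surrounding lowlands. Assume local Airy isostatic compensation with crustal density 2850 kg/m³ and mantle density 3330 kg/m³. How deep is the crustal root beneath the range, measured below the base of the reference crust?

By Archimedes' principle applied to the lithosphere: the weight of the topography is balanced by the buoyancy of the root, ρ_c h = (ρ_m − ρ_c) r.
r = h · ρ_c / (ρ_m − ρ_c) = 1.16 km × 2850 / (3330 − 2850) = 6.89 km.

6.89 km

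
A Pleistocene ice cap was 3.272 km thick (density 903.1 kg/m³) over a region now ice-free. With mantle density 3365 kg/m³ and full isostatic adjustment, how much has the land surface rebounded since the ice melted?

Removing the load lets mantle flow back in; uplift u satisfies ρ_ice t = ρ_m u.
u = t ρ_ice/ρ_m = 3.272 km × 903.1/3365 = 0.878 km.

0.878 km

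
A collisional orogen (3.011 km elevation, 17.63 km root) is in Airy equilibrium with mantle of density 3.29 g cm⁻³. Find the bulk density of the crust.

ρ_c h = (ρ_m − ρ_c) r → ρ_c (h + r) = ρ_m r → ρ_c = ρ_m r / (h + r).
ρ_c = 3.29 × 17.63 km / (3.011 km + 17.63 km) = 2.81 g cm⁻³.

2.81 g cm⁻³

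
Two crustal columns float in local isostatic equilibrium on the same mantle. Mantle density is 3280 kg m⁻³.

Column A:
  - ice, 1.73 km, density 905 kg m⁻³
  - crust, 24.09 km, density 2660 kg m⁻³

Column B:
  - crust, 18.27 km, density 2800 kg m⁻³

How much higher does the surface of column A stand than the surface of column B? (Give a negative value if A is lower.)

For any compensation level in the mantle, the mantle terms cancel and isostasy reduces to e = (Σt_A − Σt_B) − (Σ(ρt)_A − Σ(ρt)_B) / ρ_m.
Σt_A = 25.82 km; Σt_B = 18.27 km; Σ(ρt)_A = 65645.05; Σ(ρt)_B = 51156 (in km·kg m⁻³).
e = (25.82 − 18.27) − (65645.05 − 51156) / 3280 = 3.13 km.

3.13 km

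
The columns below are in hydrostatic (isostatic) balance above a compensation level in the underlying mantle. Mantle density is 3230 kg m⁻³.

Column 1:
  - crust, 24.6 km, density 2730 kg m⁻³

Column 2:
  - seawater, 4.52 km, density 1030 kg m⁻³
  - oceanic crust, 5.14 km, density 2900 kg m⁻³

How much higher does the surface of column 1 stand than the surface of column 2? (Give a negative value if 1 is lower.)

For any compensation level in the mantle, the mantle terms cancel and isostasy reduces to e = (Σt_1 − Σt_2) − (Σ(ρt)_1 − Σ(ρt)_2) / ρ_m.
Σt_1 = 24.6 km; Σt_2 = 9.66 km; Σ(ρt)_1 = 67158; Σ(ρt)_2 = 19561.6 (in km·kg m⁻³).
e = (24.6 − 9.66) − (67158 − 19561.6) / 3230 = 0.204 km.

0.204 km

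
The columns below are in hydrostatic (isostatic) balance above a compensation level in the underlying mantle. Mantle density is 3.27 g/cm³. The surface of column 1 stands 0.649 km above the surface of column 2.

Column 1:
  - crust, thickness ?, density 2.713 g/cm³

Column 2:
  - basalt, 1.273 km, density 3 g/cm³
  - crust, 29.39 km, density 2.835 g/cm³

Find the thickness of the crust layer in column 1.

Take the compensation level at the base of the deeper column (depth z_c below the surface of column 1) and equate Σ ρ_i t_i down to z_c; mantle fills any gap and the z_c terms cancel.
Column 1: x×2.713 + (z_c − 0 − x)×3.27
Column 2: 0.649×0 + 1.273×3 + 29.39×2.835 + (z_c − 0.649 − 30.663)×3.27
The z_c×3.27 term appears on both sides and cancels. Collect the known terms of each column as K = Σ(ρt)_known − 3.27 × (depth of known layers): K_1 = 0 − 3.27×0 = 0; K_2 = 87.13965 − 3.27×(0.649 + 30.663) = −15.25059.
Balance: K_1 − x×(3.27 − 2.713) = K_2, so x = (K_1 − K_2)/(3.27 − 2.713) = 15.2506/0.557 = 27.4 km.

27.4 km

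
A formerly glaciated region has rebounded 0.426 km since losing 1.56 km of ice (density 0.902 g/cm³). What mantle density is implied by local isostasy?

ρ_m = ρ_ice t / u = 0.902 × 1.56 km/0.426 km = 3.3 g/cm³.

3.3 g/cm³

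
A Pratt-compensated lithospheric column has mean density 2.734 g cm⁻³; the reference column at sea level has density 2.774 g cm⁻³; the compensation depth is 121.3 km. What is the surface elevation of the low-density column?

1.77 km

ρ_ref D = ρ (D + h) → h = D (ρ_ref − ρ)/ρ.
h = 121.3 km × (2.774 − 2.734)/2.734 = 1.77 km.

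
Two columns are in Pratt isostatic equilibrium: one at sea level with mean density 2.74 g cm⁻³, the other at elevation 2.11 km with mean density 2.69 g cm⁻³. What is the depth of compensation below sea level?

114 km

ρ_ref D = ρ (D + h) → D (ρ_ref − ρ) = ρ h.
D = ρ h/(ρ_ref − ρ) = 2.69 × 2.11 km/(2.74 − 2.69) = 114 km.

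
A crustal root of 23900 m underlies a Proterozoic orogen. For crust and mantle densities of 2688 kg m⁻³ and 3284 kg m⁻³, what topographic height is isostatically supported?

5300 m

By Archimedes' principle applied to the lithosphere: ρ_c h = (ρ_m − ρ_c) r.
h = r (ρ_m − ρ_c) / ρ_c = 23900 m × (3284 − 2688) / 2688 = 5300 m.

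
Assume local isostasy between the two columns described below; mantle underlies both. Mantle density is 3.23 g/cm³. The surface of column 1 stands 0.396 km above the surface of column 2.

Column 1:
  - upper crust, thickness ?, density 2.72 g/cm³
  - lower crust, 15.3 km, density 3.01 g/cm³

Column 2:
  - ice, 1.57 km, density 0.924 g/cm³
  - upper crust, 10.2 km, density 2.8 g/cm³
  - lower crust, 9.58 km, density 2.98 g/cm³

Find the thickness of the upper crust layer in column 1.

16.3 km

Take the compensation level at the base of the deeper column (depth z_c below the surface of column 1) and equate Σ ρ_i t_i down to z_c; mantle fills any gap and the z_c terms cancel.
Column 1: x×2.72 + 15.3×3.01 + (z_c − 15.3 − x)×3.23
Column 2: 0.396×0 + 1.57×0.924 + 10.2×2.8 + 9.58×2.98 + (z_c − 0.396 − 21.35)×3.23
The z_c×3.23 term appears on both sides and cancels. Collect the known terms of each column as K = Σ(ρt)_known − 3.23 × (depth of known layers): K_1 = 46.053 − 3.23×15.3 = −3.366; K_2 = 58.55908 − 3.23×(0.396 + 21.35) = −11.6805.
Balance: K_1 − x×(3.23 − 2.72) = K_2, so x = (K_1 − K_2)/(3.23 − 2.72) = 8.3145/0.51 = 16.3 km.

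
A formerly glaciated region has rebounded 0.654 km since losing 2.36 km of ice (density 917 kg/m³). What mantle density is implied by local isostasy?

ρ_m = ρ_ice t / u = 917 × 2.36 km/0.654 km = 3310 kg/m³.

3310 kg/m³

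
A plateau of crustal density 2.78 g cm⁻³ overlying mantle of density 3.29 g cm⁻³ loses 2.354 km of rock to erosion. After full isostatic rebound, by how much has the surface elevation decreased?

0.365 km

Rebound u = e ρ_c/ρ_m = 2.354 km × 2.78/3.29 = 1.989 km.
Net surface drop = e − u = 2.354 km − 1.989 km = e (ρ_m − ρ_c)/ρ_m = 0.365 km.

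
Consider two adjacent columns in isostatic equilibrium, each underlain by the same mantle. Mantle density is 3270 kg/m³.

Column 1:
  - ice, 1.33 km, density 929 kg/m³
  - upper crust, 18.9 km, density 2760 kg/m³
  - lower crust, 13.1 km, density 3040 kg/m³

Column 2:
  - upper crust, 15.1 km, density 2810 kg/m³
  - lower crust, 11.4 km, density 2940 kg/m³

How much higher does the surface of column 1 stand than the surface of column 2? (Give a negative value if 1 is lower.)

For any compensation level in the mantle, the mantle terms cancel and isostasy reduces to e = (Σt_1 − Σt_2) − (Σ(ρt)_1 − Σ(ρt)_2) / ρ_m.
Σt_1 = 33.33 km; Σt_2 = 26.5 km; Σ(ρt)_1 = 93223.57; Σ(ρt)_2 = 75947 (in km·kg/m³).
e = (33.33 − 26.5) − (93223.57 − 75947) / 3270 = 1.55 km.

1.55 km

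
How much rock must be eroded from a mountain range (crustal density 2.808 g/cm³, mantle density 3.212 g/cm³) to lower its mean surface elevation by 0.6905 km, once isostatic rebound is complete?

5.49 km

Net drop Δ = e − u = e − e ρ_c/ρ_m = e (ρ_m − ρ_c)/ρ_m.
e = Δ ρ_m/(ρ_m − ρ_c) = 0.6905 km × 3.212/0.404 = 5.49 km.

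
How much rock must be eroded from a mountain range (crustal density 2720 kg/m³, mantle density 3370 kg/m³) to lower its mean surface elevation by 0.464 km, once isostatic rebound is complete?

2.41 km

Net drop Δ = e − u = e − e ρ_c/ρ_m = e (ρ_m − ρ_c)/ρ_m.
e = Δ ρ_m/(ρ_m − ρ_c) = 0.464 km × 3370/650 = 2.41 km.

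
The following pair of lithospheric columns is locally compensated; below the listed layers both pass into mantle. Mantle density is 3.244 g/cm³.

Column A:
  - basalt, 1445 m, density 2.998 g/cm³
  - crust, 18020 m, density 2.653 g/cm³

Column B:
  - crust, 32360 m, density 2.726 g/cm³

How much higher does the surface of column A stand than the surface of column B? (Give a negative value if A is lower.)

For any compensation level in the mantle, the mantle terms cancel and isostasy reduces to e = (Σt_A − Σt_B) − (Σ(ρt)_A − Σ(ρt)_B) / ρ_m.
Σt_A = 19465 m; Σt_B = 32360 m; Σ(ρt)_A = 52139.17; Σ(ρt)_B = 88213.36 (in m·g/cm³).
e = (19465 − 32360) − (52139.17 − 88213.36) / 3.244 = −1770 m.

−1770 m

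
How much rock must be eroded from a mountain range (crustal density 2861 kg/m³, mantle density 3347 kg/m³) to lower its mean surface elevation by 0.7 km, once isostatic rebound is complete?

Net drop Δ = e − u = e − e ρ_c/ρ_m = e (ρ_m − ρ_c)/ρ_m.
e = Δ ρ_m/(ρ_m − ρ_c) = 0.7 km × 3347/486 = 4.82 km.

4.82 km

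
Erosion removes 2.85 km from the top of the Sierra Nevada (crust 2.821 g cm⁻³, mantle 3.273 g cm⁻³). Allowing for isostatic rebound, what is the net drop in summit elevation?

0.394 km

Rebound u = e ρ_c/ρ_m = 2.85 km × 2.821/3.273 = 2.456 km.
Net surface drop = e − u = 2.85 km − 2.456 km = e (ρ_m − ρ_c)/ρ_m = 0.394 km.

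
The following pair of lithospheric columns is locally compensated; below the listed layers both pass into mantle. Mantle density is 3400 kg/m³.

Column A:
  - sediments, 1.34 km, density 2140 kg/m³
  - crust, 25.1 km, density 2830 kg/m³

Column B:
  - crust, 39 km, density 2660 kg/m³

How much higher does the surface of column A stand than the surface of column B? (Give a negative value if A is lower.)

−3.78 km

For any compensation level in the mantle, the mantle terms cancel and isostasy reduces to e = (Σt_A − Σt_B) − (Σ(ρt)_A − Σ(ρt)_B) / ρ_m.
Σt_A = 26.44 km; Σt_B = 39 km; Σ(ρt)_A = 73900.6; Σ(ρt)_B = 103740 (in km·kg/m³).
e = (26.44 − 39) − (73900.6 − 103740) / 3400 = −3.78 km.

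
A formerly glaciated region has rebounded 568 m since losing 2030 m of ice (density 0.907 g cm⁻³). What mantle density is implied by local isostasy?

3.24 g cm⁻³

ρ_m = ρ_ice t / u = 0.907 × 2030 m/568 m = 3.24 g cm⁻³.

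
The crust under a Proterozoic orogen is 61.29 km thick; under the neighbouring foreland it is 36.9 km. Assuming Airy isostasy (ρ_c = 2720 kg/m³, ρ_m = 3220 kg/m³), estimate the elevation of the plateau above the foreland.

3.79 km

Excess crust Δ = 61.29 km − 36.9 km = 24.39 km, split between elevation h and root r with h + r = Δ.
Airy balance ρ_c h = (ρ_m − ρ_c) r gives r = h ρ_c/(ρ_m − ρ_c), so h (1 + ρ_c/(ρ_m − ρ_c)) = Δ, i.e. h = Δ (ρ_m − ρ_c)/ρ_m.
h = 24.39 km × 500/3220 = 3.79 km.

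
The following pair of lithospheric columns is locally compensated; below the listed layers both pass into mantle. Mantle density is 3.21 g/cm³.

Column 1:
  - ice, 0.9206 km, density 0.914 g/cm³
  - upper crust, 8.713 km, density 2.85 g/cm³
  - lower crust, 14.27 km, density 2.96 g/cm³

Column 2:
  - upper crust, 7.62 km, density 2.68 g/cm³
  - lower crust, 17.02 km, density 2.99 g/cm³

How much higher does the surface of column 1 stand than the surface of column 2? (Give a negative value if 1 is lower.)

0.322 km

For any compensation level in the mantle, the mantle terms cancel and isostasy reduces to e = (Σt_1 − Σt_2) − (Σ(ρt)_1 − Σ(ρt)_2) / ρ_m.
Σt_1 = 23.9036 km; Σt_2 = 24.64 km; Σ(ρt)_1 = 67.9126784; Σ(ρt)_2 = 71.3114 (in km·g/cm³).
e = (23.9036 − 24.64) − (67.9126784 − 71.3114) / 3.21 = 0.322 km.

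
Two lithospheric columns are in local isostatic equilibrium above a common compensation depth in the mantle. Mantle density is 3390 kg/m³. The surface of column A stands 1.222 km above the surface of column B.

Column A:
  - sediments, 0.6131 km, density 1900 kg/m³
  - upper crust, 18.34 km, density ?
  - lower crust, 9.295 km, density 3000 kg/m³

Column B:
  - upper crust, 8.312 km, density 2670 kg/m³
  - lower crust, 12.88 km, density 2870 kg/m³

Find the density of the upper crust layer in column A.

Take the compensation level at the base of the deeper column (depth z_c below the surface of column A) and equate Σ ρ_i t_i down to z_c; mantle fills any gap and the z_c terms cancel.
Column A: 0.6131×1900 + 18.34×ρ + 9.295×3000 + (z_c − 28.2481)×3390
Column B: 1.222×0 + 8.312×2670 + 12.88×2870 + (z_c − 1.222 − 21.192)×3390
The z_c×3390 term appears on both sides and cancels. Collect the known terms of each column as K = Σ(ρt)_known − 3390 × (depth of known layers): K_A = 29049.89 − 3390×28.2481 = −66711.169; K_B = 59158.64 − 3390×(1.222 + 21.192) = −16824.82.
Balance: K_A + 18.34×ρ = K_B, so ρ = (K_B − K_A)/18.34 = 49886.3/18.34 = 2720 kg/m³.

2720 kg/m³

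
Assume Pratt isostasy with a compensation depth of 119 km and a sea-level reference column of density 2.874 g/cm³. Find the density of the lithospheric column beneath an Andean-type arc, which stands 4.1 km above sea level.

2.78 g/cm³

Pratt balance: ρ_ref D = ρ (D + h).
ρ = ρ_ref D/(D + h) = 2.874 × 119 km/(119 km + 4.1 km) = 2.78 g/cm³.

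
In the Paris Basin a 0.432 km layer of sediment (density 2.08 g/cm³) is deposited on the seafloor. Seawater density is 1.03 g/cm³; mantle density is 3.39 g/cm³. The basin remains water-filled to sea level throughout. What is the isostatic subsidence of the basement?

0.192 km

Submarine loading: the sediment displaces seawater, and the subsidence is in turn flooded, so s (ρ_m − ρ_w) = t (ρ_sed − ρ_w).
s = 0.432 km × (2.08 − 1.03) / (3.39 − 1.03) = 0.192 km.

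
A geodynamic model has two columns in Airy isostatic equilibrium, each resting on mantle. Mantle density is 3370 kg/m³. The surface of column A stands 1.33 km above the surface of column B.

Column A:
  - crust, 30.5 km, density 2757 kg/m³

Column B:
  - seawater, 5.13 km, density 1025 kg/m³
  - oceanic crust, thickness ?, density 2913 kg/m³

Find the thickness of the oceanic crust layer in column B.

Take the compensation level at the base of the deeper column (depth z_c below the surface of column A) and equate Σ ρ_i t_i down to z_c; mantle fills any gap and the z_c terms cancel.
Column A: 30.5×2757 + (z_c − 30.5)×3370
Column B: 1.33×0 + 5.13×1025 + x×2913 + (z_c − 1.33 − 5.13 − x)×3370
The z_c×3370 term appears on both sides and cancels. Collect the known terms of each column as K = Σ(ρt)_known − 3370 × (depth of known layers): K_A = 84088.5 − 3370×30.5 = −18696.5; K_B = 5258.25 − 3370×(1.33 + 5.13) = −16511.95.
Balance: K_A = K_B − x×(3370 − 2913), so x = (K_B − K_A)/(3370 − 2913) = 2184.55/457 = 4.78 km.

4.78 km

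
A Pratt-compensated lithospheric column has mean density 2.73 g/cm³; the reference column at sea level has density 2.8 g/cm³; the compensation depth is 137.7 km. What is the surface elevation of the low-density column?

3.53 km

ρ_ref D = ρ (D + h) → h = D (ρ_ref − ρ)/ρ.
h = 137.7 km × (2.8 − 2.73)/2.73 = 3.53 km.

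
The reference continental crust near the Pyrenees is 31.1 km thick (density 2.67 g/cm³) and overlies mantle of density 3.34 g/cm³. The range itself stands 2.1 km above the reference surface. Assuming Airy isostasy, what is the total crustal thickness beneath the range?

41.6 km

Root depth r = h ρ_c / (ρ_m − ρ_c) = 2.1 km × 2.67 / 0.67 = 8.369 km.
Total thickness = T + h + r = 31.1 km + 2.1 km + 8.369 km = 41.6 km.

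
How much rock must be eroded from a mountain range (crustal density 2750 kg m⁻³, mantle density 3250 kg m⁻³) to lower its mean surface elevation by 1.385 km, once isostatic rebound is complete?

9 km

Net drop Δ = e − u = e − e ρ_c/ρ_m = e (ρ_m − ρ_c)/ρ_m.
e = Δ ρ_m/(ρ_m − ρ_c) = 1.385 km × 3250/500 = 9 km.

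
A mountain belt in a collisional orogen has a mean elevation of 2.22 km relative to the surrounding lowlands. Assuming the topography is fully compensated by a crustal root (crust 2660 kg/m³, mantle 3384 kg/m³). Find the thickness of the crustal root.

Balancing pressure at the compensation depth: the weight of the topography is balanced by the buoyancy of the root, ρ_c h = (ρ_m − ρ_c) r.
r = h · ρ_c / (ρ_m − ρ_c) = 2.22 km × 2660 / (3384 − 2660) = 8.16 km.

8.16 km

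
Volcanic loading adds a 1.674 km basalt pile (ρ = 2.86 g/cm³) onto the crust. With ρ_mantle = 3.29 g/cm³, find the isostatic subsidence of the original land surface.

1.46 km

Subaerial loading: s = t ρ_load / ρ_m.
s = 1.674 km × 2.86/3.29 = 1.46 km.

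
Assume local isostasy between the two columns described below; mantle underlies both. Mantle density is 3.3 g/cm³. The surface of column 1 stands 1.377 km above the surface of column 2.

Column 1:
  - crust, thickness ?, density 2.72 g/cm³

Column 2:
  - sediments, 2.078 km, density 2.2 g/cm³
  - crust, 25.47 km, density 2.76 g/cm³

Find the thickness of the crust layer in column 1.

Take the compensation level at the base of the deeper column (depth z_c below the surface of column 1) and equate Σ ρ_i t_i down to z_c; mantle fills any gap and the z_c terms cancel.
Column 1: x×2.72 + (z_c − 0 − x)×3.3
Column 2: 1.377×0 + 2.078×2.2 + 25.47×2.76 + (z_c − 1.377 − 27.548)×3.3
The z_c×3.3 term appears on both sides and cancels. Collect the known terms of each column as K = Σ(ρt)_known − 3.3 × (depth of known layers): K_1 = 0 − 3.3×0 = 0; K_2 = 74.8688 − 3.3×(1.377 + 27.548) = −20.5837.
Balance: K_1 − x×(3.3 − 2.72) = K_2, so x = (K_1 − K_2)/(3.3 − 2.72) = 20.5837/0.58 = 35.5 km.

35.5 km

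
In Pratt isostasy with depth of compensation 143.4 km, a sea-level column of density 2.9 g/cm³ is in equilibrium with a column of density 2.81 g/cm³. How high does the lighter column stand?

4.59 km

ρ_ref D = ρ (D + h) → h = D (ρ_ref − ρ)/ρ.
h = 143.4 km × (2.9 − 2.81)/2.81 = 4.59 km.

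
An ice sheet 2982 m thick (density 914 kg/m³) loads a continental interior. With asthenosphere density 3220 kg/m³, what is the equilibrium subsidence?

846 m

Equating mass per unit area of the two columns: the ice load ρ_ice t is balanced by mantle displaced below, ρ_m s.
s = t ρ_ice / ρ_m = 2982 m × 914/3220 = 846 m.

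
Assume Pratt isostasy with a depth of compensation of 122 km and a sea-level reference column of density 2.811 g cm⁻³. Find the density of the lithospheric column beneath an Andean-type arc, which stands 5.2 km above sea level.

Pratt balance: ρ_ref D = ρ (D + h).
ρ = ρ_ref D/(D + h) = 2.811 × 122 km/(122 km + 5.2 km) = 2.7 g cm⁻³.

2.7 g cm⁻³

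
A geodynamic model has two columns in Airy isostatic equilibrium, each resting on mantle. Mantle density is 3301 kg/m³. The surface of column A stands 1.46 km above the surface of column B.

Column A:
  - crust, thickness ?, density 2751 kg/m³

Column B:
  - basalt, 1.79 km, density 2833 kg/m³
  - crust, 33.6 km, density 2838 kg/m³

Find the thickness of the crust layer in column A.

Take the compensation level at the base of the deeper column (depth z_c below the surface of column A) and equate Σ ρ_i t_i down to z_c; mantle fills any gap and the z_c terms cancel.
Column A: x×2751 + (z_c − 0 − x)×3301
Column B: 1.46×0 + 1.79×2833 + 33.6×2838 + (z_c − 1.46 − 35.39)×3301
The z_c×3301 term appears on both sides and cancels. Collect the known terms of each column as K = Σ(ρt)_known − 3301 × (depth of known layers): K_A = 0 − 3301×0 = 0; K_B = 100427.87 − 3301×(1.46 + 35.39) = −21213.98.
Balance: K_A − x×(3301 − 2751) = K_B, so x = (K_A − K_B)/(3301 − 2751) = 21214/550 = 38.6 km.

38.6 km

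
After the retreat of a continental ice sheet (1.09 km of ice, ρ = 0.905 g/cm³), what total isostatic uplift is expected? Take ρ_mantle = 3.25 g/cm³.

0.304 km

Removing the load lets mantle flow back in; uplift u satisfies ρ_ice t = ρ_m u.
u = t ρ_ice/ρ_m = 1.09 km × 0.905/3.25 = 0.304 km.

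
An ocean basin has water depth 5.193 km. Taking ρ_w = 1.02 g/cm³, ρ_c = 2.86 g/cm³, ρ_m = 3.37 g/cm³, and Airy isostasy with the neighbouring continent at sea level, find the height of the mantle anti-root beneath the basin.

18.7 km

Balancing pressure at the compensation depth: replacing crust with seawater at the top is compensated by replacing crust with mantle at the base: d (ρ_c − ρ_w) = a (ρ_m − ρ_c).
a = d (ρ_c − ρ_w)/(ρ_m − ρ_c) = 5.193 km × 1.84/0.51 = 18.7 km.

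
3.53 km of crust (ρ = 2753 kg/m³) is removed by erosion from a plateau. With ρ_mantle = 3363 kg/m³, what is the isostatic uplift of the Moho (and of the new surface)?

Unloading: uplift u = e ρ_c/ρ_m = 3.53 km × 2753/3363 = 2.89 km.

2.89 km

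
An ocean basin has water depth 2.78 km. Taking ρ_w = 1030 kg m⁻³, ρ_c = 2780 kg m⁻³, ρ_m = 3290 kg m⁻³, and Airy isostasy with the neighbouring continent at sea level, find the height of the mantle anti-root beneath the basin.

9.54 km

By Archimedes' principle applied to the lithosphere: replacing crust with seawater at the top is compensated by replacing crust with mantle at the base: d (ρ_c − ρ_w) = a (ρ_m − ρ_c).
a = d (ρ_c − ρ_w)/(ρ_m − ρ_c) = 2.78 km × 1750/510 = 9.54 km.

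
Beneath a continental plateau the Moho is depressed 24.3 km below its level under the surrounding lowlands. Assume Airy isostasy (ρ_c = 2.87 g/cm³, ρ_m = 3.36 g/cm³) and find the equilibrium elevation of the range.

4.15 km

Balancing pressure at the compensation depth: ρ_c h = (ρ_m − ρ_c) r.
h = r (ρ_m − ρ_c) / ρ_c = 24.3 km × (3.36 − 2.87) / 2.87 = 4.15 km.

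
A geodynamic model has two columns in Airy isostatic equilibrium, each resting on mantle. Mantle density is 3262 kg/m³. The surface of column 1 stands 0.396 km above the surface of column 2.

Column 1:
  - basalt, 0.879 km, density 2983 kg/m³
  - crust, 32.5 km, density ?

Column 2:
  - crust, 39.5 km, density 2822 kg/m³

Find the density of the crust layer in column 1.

2700 kg/m³

Take the compensation level at the base of the deeper column (depth z_c below the surface of column 1) and equate Σ ρ_i t_i down to z_c; mantle fills any gap and the z_c terms cancel.
Column 1: 0.879×2983 + 32.5×ρ + (z_c − 33.379)×3262
Column 2: 0.396×0 + 39.5×2822 + (z_c − 0.396 − 39.5)×3262
The z_c×3262 term appears on both sides and cancels. Collect the known terms of each column as K = Σ(ρt)_known − 3262 × (depth of known layers): K_1 = 2622.057 − 3262×33.379 = −106260.241; K_2 = 111469 − 3262×(0.396 + 39.5) = −18671.752.
Balance: K_1 + 32.5×ρ = K_2, so ρ = (K_2 − K_1)/32.5 = 87588.5/32.5 = 2700 kg/m³.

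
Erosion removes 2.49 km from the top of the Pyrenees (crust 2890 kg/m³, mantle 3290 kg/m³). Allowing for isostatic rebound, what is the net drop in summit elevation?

Rebound u = e ρ_c/ρ_m = 2.49 km × 2890/3290 = 2.187 km.
Net surface drop = e − u = 2.49 km − 2.187 km = e (ρ_m − ρ_c)/ρ_m = 0.303 km.

0.303 km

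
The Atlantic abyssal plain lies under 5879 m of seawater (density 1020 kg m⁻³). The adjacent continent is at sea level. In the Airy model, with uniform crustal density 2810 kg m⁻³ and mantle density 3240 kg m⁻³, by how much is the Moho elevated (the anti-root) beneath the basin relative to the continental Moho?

Isostatic balance requires: replacing crust with seawater at the top is compensated by replacing crust with mantle at the base: d (ρ_c − ρ_w) = a (ρ_m − ρ_c).
a = d (ρ_c − ρ_w)/(ρ_m − ρ_c) = 5879 m × 1790/430 = 24500 m.

24500 m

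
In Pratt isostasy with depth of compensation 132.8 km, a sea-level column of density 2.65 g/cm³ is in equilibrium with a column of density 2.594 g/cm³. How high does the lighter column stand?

ρ_ref D = ρ (D + h) → h = D (ρ_ref − ρ)/ρ.
h = 132.8 km × (2.65 − 2.594)/2.594 = 2.87 km.

2.87 km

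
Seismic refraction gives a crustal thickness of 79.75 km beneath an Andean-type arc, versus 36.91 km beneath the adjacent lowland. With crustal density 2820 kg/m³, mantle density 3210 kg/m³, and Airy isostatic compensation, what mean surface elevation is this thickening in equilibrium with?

5.2 km

Excess crust Δ = 79.75 km − 36.91 km = 42.84 km, split between elevation h and root r with h + r = Δ.
Airy balance ρ_c h = (ρ_m − ρ_c) r gives r = h ρ_c/(ρ_m − ρ_c), so h (1 + ρ_c/(ρ_m − ρ_c)) = Δ, i.e. h = Δ (ρ_m − ρ_c)/ρ_m.
h = 42.84 km × 390/3210 = 5.2 km.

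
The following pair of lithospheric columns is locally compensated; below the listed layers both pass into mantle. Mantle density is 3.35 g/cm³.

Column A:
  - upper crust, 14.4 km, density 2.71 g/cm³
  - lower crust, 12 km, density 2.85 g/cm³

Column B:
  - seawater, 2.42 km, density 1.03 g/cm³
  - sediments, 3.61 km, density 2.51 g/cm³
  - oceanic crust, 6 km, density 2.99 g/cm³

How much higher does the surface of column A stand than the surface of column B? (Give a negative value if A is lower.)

For any compensation level in the mantle, the mantle terms cancel and isostasy reduces to e = (Σt_A − Σt_B) − (Σ(ρt)_A − Σ(ρt)_B) / ρ_m.
Σt_A = 26.4 km; Σt_B = 12.03 km; Σ(ρt)_A = 73.224; Σ(ρt)_B = 29.4937 (in km·g/cm³).
e = (26.4 − 12.03) − (73.224 − 29.4937) / 3.35 = 1.32 km.

1.32 km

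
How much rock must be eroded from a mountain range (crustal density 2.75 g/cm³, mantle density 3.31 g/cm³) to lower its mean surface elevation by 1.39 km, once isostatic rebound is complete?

8.22 km

Net drop Δ = e − u = e − e ρ_c/ρ_m = e (ρ_m − ρ_c)/ρ_m.
e = Δ ρ_m/(ρ_m − ρ_c) = 1.39 km × 3.31/0.56 = 8.22 km.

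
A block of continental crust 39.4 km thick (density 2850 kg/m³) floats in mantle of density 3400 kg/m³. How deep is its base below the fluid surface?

Draft d = t ρ_obj/ρ_fluid = 39.4 km × 2850/3400 = 33 km.

33 km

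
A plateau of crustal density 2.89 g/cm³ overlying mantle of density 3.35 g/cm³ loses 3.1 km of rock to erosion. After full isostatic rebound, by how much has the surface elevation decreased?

Rebound u = e ρ_c/ρ_m = 3.1 km × 2.89/3.35 = 2.674 km.
Net surface drop = e − u = 3.1 km − 2.674 km = e (ρ_m − ρ_c)/ρ_m = 0.426 km.

0.426 km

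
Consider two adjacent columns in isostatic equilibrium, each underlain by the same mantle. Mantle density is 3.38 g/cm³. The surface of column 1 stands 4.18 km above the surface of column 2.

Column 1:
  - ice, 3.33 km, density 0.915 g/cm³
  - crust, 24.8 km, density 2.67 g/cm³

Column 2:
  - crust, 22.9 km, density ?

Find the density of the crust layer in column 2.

2.87 g/cm³

Take the compensation level at the base of the deeper column (depth z_c below the surface of column 1) and equate Σ ρ_i t_i down to z_c; mantle fills any gap and the z_c terms cancel.
Column 1: 3.33×0.915 + 24.8×2.67 + (z_c − 28.13)×3.38
Column 2: 4.18×0 + 22.9×ρ + (z_c − 4.18 − 22.9)×3.38
The z_c×3.38 term appears on both sides and cancels. Collect the known terms of each column as K = Σ(ρt)_known − 3.38 × (depth of known layers): K_1 = 69.26295 − 3.38×28.13 = −25.81645; K_2 = 0 − 3.38×(4.18 + 22.9) = −91.5304.
Balance: K_1 = K_2 + 22.9×ρ, so ρ = (K_1 − K_2)/22.9 = 65.7139/22.9 = 2.87 g/cm³.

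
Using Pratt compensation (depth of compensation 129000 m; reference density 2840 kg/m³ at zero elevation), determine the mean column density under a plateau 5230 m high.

Pratt balance: ρ_ref D = ρ (D + h).
ρ = ρ_ref D/(D + h) = 2840 × 129000 m/(129000 m + 5230 m) = 2730 kg/m³.

2730 kg/m³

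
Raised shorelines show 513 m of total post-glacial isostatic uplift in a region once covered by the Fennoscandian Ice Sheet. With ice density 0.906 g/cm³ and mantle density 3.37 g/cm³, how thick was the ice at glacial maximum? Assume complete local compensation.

1910 m

u = t ρ_ice/ρ_m → t = u ρ_m/ρ_ice = 513 m × 3.37/0.906 = 1910 m.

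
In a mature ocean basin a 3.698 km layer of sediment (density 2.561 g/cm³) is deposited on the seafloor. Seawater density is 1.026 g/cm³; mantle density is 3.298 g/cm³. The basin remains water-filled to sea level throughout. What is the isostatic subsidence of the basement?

2.5 km

Submarine loading: the sediment displaces seawater, and the subsidence is in turn flooded, so s (ρ_m − ρ_w) = t (ρ_sed − ρ_w).
s = 3.698 km × (2.561 − 1.026) / (3.298 − 1.026) = 2.5 km.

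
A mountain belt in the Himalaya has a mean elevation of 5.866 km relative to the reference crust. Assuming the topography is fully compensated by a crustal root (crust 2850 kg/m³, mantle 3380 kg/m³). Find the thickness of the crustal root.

For local isostatic compensation: the weight of the topography is balanced by the buoyancy of the root, ρ_c h = (ρ_m − ρ_c) r.
r = h · ρ_c / (ρ_m − ρ_c) = 5.866 km × 2850 / (3380 − 2850) = 31.5 km.

31.5 km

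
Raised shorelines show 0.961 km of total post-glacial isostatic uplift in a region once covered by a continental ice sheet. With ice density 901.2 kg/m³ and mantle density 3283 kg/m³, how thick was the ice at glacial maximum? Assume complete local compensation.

3.5 km

u = t ρ_ice/ρ_m → t = u ρ_m/ρ_ice = 0.961 km × 3283/901.2 = 3.5 km.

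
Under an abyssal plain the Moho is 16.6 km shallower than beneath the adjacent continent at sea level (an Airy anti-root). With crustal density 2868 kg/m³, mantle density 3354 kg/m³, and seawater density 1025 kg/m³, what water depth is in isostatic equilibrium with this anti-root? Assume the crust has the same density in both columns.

4.38 km

Replacing a thickness d of crust by seawater at the top must be balanced by replacing crust with mantle at the base: d (ρ_c − ρ_w) = a (ρ_m − ρ_c).
d = a (ρ_m − ρ_c)/(ρ_c − ρ_w) = 16.6 km × 486/1843 = 4.38 km.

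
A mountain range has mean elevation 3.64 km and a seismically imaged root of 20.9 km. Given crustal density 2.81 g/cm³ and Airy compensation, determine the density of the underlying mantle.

3.3 g/cm³

Airy balance: ρ_c h = (ρ_m − ρ_c) r → ρ_m = ρ_c (1 + h/r).
ρ_m = 2.81 × (1 + 3.64 km/20.9 km) = 3.3 g/cm³.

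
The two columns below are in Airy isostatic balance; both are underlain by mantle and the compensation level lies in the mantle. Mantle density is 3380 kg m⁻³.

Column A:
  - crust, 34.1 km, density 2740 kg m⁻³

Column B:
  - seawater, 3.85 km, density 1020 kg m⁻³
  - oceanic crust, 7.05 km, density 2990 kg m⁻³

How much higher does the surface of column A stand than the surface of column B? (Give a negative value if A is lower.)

2.96 km

For any compensation level in the mantle, the mantle terms cancel and isostasy reduces to e = (Σt_A − Σt_B) − (Σ(ρt)_A − Σ(ρt)_B) / ρ_m.
Σt_A = 34.1 km; Σt_B = 10.9 km; Σ(ρt)_A = 93434; Σ(ρt)_B = 25006.5 (in km·kg m⁻³).
e = (34.1 − 10.9) − (93434 − 25006.5) / 3380 = 2.96 km.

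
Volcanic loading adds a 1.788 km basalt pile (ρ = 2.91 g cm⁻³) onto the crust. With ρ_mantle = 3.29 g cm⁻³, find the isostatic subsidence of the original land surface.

1.58 km

Subaerial loading: s = t ρ_load / ρ_m.
s = 1.788 km × 2.91/3.29 = 1.58 km.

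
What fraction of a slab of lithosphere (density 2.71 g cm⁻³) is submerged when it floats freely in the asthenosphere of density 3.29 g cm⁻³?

Submerged fraction = ρ_obj/ρ_fluid = 2.71/3.29 = 82.4%.

82.4%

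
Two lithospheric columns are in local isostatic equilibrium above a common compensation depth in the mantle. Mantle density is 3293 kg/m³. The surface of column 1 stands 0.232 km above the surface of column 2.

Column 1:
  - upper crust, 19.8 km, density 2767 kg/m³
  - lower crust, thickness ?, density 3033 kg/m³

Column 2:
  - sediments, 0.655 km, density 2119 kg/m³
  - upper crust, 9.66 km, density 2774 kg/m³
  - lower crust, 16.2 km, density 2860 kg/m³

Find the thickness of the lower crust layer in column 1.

12.1 km

Take the compensation level at the base of the deeper column (depth z_c below the surface of column 1) and equate Σ ρ_i t_i down to z_c; mantle fills any gap and the z_c terms cancel.
Column 1: 19.8×2767 + x×3033 + (z_c − 19.8 − x)×3293
Column 2: 0.232×0 + 0.655×2119 + 9.66×2774 + 16.2×2860 + (z_c − 0.232 − 26.515)×3293
The z_c×3293 term appears on both sides and cancels. Collect the known terms of each column as K = Σ(ρt)_known − 3293 × (depth of known layers): K_1 = 54786.6 − 3293×19.8 = −10414.8; K_2 = 74516.785 − 3293×(0.232 + 26.515) = −13561.086.
Balance: K_1 − x×(3293 − 3033) = K_2, so x = (K_1 − K_2)/(3293 − 3033) = 3146.29/260 = 12.1 km.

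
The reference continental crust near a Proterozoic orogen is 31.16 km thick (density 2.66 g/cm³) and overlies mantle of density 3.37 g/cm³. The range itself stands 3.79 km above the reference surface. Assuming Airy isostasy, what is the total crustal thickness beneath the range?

49.1 km

Root depth r = h ρ_c / (ρ_m − ρ_c) = 3.79 km × 2.66 / 0.71 = 14.2 km.
Total thickness = T + h + r = 31.16 km + 3.79 km + 14.2 km = 49.1 km.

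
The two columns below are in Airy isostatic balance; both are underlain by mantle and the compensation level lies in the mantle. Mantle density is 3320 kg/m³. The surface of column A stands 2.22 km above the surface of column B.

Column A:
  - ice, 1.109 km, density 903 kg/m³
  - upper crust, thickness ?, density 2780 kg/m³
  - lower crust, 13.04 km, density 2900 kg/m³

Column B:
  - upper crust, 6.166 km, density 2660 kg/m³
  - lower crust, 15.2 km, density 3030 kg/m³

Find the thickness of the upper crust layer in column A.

Take the compensation level at the base of the deeper column (depth z_c below the surface of column A) and equate Σ ρ_i t_i down to z_c; mantle fills any gap and the z_c terms cancel.
Column A: 1.109×903 + x×2780 + 13.04×2900 + (z_c − 14.149 − x)×3320
Column B: 2.22×0 + 6.166×2660 + 15.2×3030 + (z_c − 2.22 − 21.366)×3320
The z_c×3320 term appears on both sides and cancels. Collect the known terms of each column as K = Σ(ρt)_known − 3320 × (depth of known layers): K_A = 38817.427 − 3320×14.149 = −8157.253; K_B = 62457.56 − 3320×(2.22 + 21.366) = −15847.96.
Balance: K_A − x×(3320 − 2780) = K_B, so x = (K_A − K_B)/(3320 − 2780) = 7690.71/540 = 14.2 km.

14.2 km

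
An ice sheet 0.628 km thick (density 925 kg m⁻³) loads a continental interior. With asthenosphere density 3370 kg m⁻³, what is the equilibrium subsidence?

0.172 km

For local isostatic compensation: the ice load ρ_ice t is balanced by mantle displaced below, ρ_m s.
s = t ρ_ice / ρ_m = 0.628 km × 925/3370 = 0.172 km.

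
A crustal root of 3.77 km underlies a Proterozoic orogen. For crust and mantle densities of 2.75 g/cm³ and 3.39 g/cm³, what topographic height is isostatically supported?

0.877 km

Equating mass per unit area of the two columns: ρ_c h = (ρ_m − ρ_c) r.
h = r (ρ_m − ρ_c) / ρ_c = 3.77 km × (3.39 − 2.75) / 2.75 = 0.877 km.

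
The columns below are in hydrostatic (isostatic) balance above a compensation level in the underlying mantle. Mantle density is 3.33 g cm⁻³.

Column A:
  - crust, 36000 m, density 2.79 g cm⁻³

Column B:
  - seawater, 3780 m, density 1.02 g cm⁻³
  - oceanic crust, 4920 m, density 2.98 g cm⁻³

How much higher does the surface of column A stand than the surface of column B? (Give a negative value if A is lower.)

For any compensation level in the mantle, the mantle terms cancel and isostasy reduces to e = (Σt_A − Σt_B) − (Σ(ρt)_A − Σ(ρt)_B) / ρ_m.
Σt_A = 36000 m; Σt_B = 8700 m; Σ(ρt)_A = 100440; Σ(ρt)_B = 18517.2 (in m·g cm⁻³).
e = (36000 − 8700) − (100440 − 18517.2) / 3.33 = 2700 m.

2700 m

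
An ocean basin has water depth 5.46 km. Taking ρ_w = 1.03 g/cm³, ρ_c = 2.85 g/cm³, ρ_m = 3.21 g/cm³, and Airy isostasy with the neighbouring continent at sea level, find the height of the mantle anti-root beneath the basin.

Isostatic balance requires: replacing crust with seawater at the top is compensated by replacing crust with mantle at the base: d (ρ_c − ρ_w) = a (ρ_m − ρ_c).
a = d (ρ_c − ρ_w)/(ρ_m − ρ_c) = 5.46 km × 1.82/0.36 = 27.6 km.

27.6 km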